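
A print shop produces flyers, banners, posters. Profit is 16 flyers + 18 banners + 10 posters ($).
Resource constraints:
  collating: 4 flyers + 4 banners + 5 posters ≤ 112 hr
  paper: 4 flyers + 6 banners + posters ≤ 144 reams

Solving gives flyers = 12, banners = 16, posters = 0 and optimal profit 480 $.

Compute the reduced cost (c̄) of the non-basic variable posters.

At the optimum: collating uses 112 of 112 (binding); paper uses 144 of 144 (binding).
The binding rows give the dual system: 4·y_collating + 4·y_paper = 16 and 4·y_collating + 6·y_paper = 18.
→ y_collating = 3 and y_paper = 1.
Reduced cost of posters: c₃ − yᵀa₃ = 10 − (3·5 + 1·1) = 10 − 16 = -6.

-6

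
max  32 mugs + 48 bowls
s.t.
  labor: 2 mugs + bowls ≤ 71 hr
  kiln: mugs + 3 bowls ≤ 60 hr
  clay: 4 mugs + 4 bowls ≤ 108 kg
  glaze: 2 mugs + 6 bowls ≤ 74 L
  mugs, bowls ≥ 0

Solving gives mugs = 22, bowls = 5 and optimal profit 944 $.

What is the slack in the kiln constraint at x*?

23

kiln used = 1·22 + 3·5 = 37; slack = 60 − 37 = 23.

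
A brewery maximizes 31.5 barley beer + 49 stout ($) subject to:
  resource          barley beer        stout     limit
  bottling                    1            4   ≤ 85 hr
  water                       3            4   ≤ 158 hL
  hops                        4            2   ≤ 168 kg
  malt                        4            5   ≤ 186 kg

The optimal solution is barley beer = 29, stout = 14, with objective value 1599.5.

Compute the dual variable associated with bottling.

3.5

Check each constraint at x*: bottling 85/85 (tight); water 143/158 (slack 15); hops 144/168 (slack 24); malt 186/186 (tight).
Since water, hops are not tight, their duals are 0.
Dual feasibility on the basic columns requires 1·y_bottling + 4·y_malt = 31.5, 4·y_bottling + 5·y_malt = 49.
This yields shadow prices y_bottling = 3.5, y_malt = 7.
Shadow price of bottling = 3.5.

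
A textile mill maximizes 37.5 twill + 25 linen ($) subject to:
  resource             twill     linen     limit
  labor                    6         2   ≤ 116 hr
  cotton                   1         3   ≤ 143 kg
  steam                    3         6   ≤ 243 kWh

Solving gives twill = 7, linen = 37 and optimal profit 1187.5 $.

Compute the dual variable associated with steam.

Binding: labor and steam. Non-binding: cotton (25 unused).
By complementary slackness, y = 0 for the non-binding constraint.
From A_Bᵀ y = c: 6·y_labor + 3·y_steam = 37.5; 2·y_labor + 6·y_steam = 25.
Solving: y_labor = 5, y_steam = 2.5.
Shadow price of steam = 2.5.

2.5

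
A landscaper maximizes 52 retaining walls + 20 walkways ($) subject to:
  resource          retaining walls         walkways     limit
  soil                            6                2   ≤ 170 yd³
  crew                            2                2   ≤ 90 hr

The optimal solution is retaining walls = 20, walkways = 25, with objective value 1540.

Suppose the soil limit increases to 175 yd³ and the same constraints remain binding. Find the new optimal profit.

1580

At the optimum: soil uses 170 of 170 (binding); crew uses 90 of 90 (binding).
The binding rows give the dual system: 6·y_soil + 2·y_crew = 52 and 2·y_soil + 2·y_crew = 20.
Solving: y_soil = 8, y_crew = 2.
Δz = y_soil·Δb = 8 × (5) = 40, so new z* = 1540 + 40 = 1580.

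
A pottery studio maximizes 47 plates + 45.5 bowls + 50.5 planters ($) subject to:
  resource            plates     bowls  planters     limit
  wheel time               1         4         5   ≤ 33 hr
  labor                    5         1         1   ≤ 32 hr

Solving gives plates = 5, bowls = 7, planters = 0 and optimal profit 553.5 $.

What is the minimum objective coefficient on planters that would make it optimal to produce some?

Both wheel time and labor are binding at x*.
Dual feasibility on the basic columns requires 1·y_wheel time + 5·y_labor = 47, 4·y_wheel time + 1·y_labor = 45.5.
Solving: y_wheel time = 9.5, y_labor = 7.5.
planters enters the basis when its profit ≥ yᵀa₃ = 9.5·5 + 7.5·1 = 55.

55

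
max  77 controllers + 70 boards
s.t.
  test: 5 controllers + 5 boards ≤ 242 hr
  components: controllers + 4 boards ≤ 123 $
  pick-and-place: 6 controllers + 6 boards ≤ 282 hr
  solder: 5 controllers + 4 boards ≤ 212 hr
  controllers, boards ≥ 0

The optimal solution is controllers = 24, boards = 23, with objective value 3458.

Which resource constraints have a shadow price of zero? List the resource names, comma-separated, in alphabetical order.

components, test

test: 235/242 (slack 7)
components: 116/123 (slack 7)
pick-and-place: 282/282 (binding)
solder: 212/212 (binding)
By complementary slackness, a constraint with positive slack has shadow price 0 → components, test.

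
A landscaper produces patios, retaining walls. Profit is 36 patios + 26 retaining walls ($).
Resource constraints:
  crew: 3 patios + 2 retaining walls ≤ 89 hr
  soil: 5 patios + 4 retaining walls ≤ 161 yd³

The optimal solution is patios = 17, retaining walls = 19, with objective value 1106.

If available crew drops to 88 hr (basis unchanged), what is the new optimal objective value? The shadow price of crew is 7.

1099

Δb = -1, so new z* = 1106 + (7)·(-1) = 1106 − 7 = 1099.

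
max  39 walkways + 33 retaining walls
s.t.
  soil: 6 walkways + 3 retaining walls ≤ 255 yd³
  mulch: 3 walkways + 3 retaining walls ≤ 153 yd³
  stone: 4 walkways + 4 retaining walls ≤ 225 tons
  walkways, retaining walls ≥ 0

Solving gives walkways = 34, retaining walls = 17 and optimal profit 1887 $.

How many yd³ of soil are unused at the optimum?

0

soil used = 6·34 + 3·17 = 255; slack = 255 − 255 = 0.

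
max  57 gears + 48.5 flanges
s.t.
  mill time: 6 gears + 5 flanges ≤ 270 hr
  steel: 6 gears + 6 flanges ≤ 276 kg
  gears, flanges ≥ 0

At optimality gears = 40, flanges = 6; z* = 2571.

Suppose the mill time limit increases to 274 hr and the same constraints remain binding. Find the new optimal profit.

At the optimum: mill time uses 270 of 270 (binding); steel uses 276 of 276 (binding).
Dual feasibility on the basic columns requires 6·y_mill time + 6·y_steel = 57, 5·y_mill time + 6·y_steel = 48.5.
This yields shadow prices y_mill time = 8.5, y_steel = 1.
Δz = y_mill time·Δb = 8.5 × (4) = 34, so new z* = 2571 + 34 = 2605.

2605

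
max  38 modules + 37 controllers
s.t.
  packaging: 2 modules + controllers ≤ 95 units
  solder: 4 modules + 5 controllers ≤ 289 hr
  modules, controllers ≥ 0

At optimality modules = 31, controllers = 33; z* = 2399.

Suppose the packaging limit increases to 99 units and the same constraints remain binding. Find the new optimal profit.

Both packaging and solder are binding at x*.
Dual feasibility on the basic columns requires 2·y_packaging + 4·y_solder = 38, 1·y_packaging + 5·y_solder = 37.
→ y_packaging = 7 and y_solder = 6.
Δz = y_packaging·Δb = 7 × (4) = 28, so new z* = 2399 + 28 = 2427.

2427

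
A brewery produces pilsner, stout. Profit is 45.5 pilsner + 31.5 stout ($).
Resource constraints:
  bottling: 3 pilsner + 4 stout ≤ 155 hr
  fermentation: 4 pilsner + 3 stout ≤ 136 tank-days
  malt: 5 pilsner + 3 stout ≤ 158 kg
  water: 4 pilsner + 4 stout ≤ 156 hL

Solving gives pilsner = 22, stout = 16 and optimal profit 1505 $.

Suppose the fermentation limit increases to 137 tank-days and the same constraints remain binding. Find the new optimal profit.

1512

Binding: fermentation and malt. Non-binding: bottling (25 unused), water (4 unused).
Since bottling, water are not tight, their duals are 0.
The binding rows give the dual system: 4·y_fermentation + 5·y_malt = 45.5 and 3·y_fermentation + 3·y_malt = 31.5.
→ y_fermentation = 7 and y_malt = 3.5.
Δz = y_fermentation·Δb = 7 × (1) = 7, so new z* = 1505 + 7 = 1512.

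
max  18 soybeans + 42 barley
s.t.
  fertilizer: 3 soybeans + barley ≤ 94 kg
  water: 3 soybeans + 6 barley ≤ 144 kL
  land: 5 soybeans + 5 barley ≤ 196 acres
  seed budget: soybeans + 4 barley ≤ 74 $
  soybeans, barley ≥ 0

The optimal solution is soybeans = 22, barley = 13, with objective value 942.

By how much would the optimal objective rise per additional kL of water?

5

At the optimum: fertilizer uses 79 of 94 (slack = 15); water uses 144 of 144 (binding); land uses 175 of 196 (slack = 21); seed budget uses 74 of 74 (binding).
Slack constraints have shadow price 0 (complementary slackness).
The binding rows give the dual system: 3·y_water + 1·y_seed budget = 18 and 6·y_water + 4·y_seed budget = 42.
Solving: y_water = 5, y_seed budget = 3.
Shadow price of water = 5.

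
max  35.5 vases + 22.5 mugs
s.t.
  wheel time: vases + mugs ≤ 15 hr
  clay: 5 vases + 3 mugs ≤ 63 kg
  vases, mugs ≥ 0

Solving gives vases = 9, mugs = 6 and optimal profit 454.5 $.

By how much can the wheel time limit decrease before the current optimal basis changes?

2.4

Binding constraints: wheel time, clay. The basis is B = [[1,1],[5,3]] with det -2.
Per unit decrease in wheel time, x* moves by d = (1.5, -2.5).
The basis stays optimal until mugs reaches 0; allowable decrease = 2.4 hr.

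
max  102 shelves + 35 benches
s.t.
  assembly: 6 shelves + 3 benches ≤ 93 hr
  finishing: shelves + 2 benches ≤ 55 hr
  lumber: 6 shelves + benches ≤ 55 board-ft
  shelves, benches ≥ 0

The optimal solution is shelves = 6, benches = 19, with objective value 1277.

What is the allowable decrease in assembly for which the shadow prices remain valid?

38

Binding constraints: assembly, lumber. The basis is B = [[6,3],[6,1]] with det -12.
Per unit decrease in assembly, x* moves by d = (0.0833, -0.5).
The basis stays optimal until benches reaches 0; allowable decrease = 38 hr.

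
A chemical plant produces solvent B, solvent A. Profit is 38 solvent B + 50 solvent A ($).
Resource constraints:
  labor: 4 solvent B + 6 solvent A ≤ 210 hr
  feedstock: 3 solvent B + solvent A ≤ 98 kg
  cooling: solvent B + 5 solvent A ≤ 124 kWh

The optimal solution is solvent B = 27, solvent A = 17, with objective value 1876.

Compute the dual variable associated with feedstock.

2

Binding: labor and feedstock. Non-binding: cooling (12 unused).
Since cooling is not tight, its dual is 0.
From A_Bᵀ y = c: 4·y_labor + 3·y_feedstock = 38; 6·y_labor + 1·y_feedstock = 50.
→ y_labor = 8 and y_feedstock = 2.
Shadow price of feedstock = 2.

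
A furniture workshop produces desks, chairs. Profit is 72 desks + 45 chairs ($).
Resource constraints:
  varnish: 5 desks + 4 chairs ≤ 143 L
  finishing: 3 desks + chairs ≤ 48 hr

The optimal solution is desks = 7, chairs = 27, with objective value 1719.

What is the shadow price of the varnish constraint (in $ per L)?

Both varnish and finishing are binding at x*.
The binding rows give the dual system: 5·y_varnish + 3·y_finishing = 72 and 4·y_varnish + 1·y_finishing = 45.
→ y_varnish = 9 and y_finishing = 9.
Shadow price of varnish = 9.

9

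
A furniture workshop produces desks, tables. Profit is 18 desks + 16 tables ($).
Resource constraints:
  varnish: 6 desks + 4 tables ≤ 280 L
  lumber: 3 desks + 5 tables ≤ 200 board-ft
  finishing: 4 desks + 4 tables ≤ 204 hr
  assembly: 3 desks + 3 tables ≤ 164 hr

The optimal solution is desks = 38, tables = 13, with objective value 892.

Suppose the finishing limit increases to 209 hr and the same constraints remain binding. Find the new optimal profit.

907

At the optimum: varnish uses 280 of 280 (binding); lumber uses 179 of 200 (slack = 21); finishing uses 204 of 204 (binding); assembly uses 153 of 164 (slack = 11).
Since lumber, assembly are not tight, their duals are 0.
Dual feasibility on the basic columns requires 6·y_varnish + 4·y_finishing = 18, 4·y_varnish + 4·y_finishing = 16.
→ y_varnish = 1 and y_finishing = 3.
Δz = y_finishing·Δb = 3 × (5) = 15, so new z* = 892 + 15 = 907.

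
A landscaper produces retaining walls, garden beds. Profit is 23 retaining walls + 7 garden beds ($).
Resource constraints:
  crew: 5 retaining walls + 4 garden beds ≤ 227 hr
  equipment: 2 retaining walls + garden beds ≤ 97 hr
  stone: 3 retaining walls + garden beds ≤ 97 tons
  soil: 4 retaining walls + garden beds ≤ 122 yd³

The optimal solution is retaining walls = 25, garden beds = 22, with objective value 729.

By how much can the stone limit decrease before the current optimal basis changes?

5.5

Binding constraints: stone, soil. The basis is B = [[3,1],[4,1]] with det -1.
Per unit decrease in stone, x* moves by d = (1, -4).
The basis stays optimal until garden beds reaches 0; allowable decrease = 5.5 tons.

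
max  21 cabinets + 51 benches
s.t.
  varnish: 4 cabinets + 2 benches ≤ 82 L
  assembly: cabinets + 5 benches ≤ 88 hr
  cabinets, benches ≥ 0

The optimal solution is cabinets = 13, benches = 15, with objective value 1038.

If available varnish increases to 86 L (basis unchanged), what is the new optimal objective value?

Check each constraint at x*: varnish 82/82 (tight); assembly 88/88 (tight).
The binding rows give the dual system: 4·y_varnish + 1·y_assembly = 21 and 2·y_varnish + 5·y_assembly = 51.
This yields shadow prices y_varnish = 3, y_assembly = 9.
Δz = y_varnish·Δb = 3 × (4) = 12, so new z* = 1038 + 12 = 1050.

1050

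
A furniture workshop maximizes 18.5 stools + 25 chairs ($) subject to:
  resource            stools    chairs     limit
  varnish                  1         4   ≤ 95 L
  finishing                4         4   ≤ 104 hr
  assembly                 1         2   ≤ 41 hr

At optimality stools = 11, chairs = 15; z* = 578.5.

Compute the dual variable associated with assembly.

Binding: finishing and assembly. Non-binding: varnish (24 unused).
By complementary slackness, y = 0 for the non-binding constraint.
Dual feasibility on the basic columns requires 4·y_finishing + 1·y_assembly = 18.5, 4·y_finishing + 2·y_assembly = 25.
Solving: y_finishing = 3, y_assembly = 6.5.
Shadow price of assembly = 6.5.

6.5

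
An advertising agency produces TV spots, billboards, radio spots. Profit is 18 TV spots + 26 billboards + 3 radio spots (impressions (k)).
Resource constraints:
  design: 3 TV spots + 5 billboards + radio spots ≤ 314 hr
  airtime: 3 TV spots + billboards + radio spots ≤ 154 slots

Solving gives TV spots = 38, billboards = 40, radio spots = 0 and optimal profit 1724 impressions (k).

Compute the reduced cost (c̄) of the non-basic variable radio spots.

-3

At the optimum: design uses 314 of 314 (binding); airtime uses 154 of 154 (binding).
Dual feasibility on the basic columns requires 3·y_design + 3·y_airtime = 18, 5·y_design + 1·y_airtime = 26.
→ y_design = 5 and y_airtime = 1.
Reduced cost of radio spots: c₃ − yᵀa₃ = 3 − (5·1 + 1·1) = 3 − 6 = -3.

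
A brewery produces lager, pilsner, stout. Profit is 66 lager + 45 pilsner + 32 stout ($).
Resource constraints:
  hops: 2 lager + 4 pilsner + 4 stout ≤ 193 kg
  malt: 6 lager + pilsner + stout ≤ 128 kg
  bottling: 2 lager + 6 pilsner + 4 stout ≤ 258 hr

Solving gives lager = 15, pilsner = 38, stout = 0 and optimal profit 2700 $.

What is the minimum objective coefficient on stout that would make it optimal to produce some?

33

Check each constraint at x*: hops 182/193 (slack 11); malt 128/128 (tight); bottling 258/258 (tight).
Slack constraints have shadow price 0 (complementary slackness).
Dual feasibility on the basic columns requires 6·y_malt + 2·y_bottling = 66, 1·y_malt + 6·y_bottling = 45.
→ y_malt = 9 and y_bottling = 6.
stout enters the basis when its profit ≥ yᵀa₃ = 9·1 + 6·4 = 33.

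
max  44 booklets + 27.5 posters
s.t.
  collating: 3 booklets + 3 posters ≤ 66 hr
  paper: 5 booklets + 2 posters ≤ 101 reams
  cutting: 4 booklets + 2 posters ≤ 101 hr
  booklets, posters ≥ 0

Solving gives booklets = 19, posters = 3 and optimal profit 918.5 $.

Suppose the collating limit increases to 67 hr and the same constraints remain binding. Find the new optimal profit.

924

At the optimum: collating uses 66 of 66 (binding); paper uses 101 of 101 (binding); cutting uses 82 of 101 (slack = 19).
Slack constraints have shadow price 0 (complementary slackness).
Dual feasibility on the basic columns requires 3·y_collating + 5·y_paper = 44, 3·y_collating + 2·y_paper = 27.5.
→ y_collating = 5.5 and y_paper = 5.5.
Δz = y_collating·Δb = 5.5 × (1) = 5.5, so new z* = 918.5 + 5.5 = 924.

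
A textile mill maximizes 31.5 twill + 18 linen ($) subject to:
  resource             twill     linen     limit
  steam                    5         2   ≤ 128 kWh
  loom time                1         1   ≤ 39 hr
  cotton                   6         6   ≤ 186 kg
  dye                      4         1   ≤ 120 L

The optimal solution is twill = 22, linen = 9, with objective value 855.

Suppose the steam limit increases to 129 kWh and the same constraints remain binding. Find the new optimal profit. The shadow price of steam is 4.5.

859.5

Δb = 1, so new z* = 855 + (4.5)·(1) = 855 + 4.5 = 859.5.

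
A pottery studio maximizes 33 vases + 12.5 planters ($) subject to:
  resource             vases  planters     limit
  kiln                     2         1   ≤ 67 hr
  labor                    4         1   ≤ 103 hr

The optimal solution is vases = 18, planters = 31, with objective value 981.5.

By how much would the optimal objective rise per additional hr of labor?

4

Check each constraint at x*: kiln 67/67 (tight); labor 103/103 (tight).
The binding rows give the dual system: 2·y_kiln + 4·y_labor = 33 and 1·y_kiln + 1·y_labor = 12.5.
This yields shadow prices y_kiln = 8.5, y_labor = 4.
Shadow price of labor = 4.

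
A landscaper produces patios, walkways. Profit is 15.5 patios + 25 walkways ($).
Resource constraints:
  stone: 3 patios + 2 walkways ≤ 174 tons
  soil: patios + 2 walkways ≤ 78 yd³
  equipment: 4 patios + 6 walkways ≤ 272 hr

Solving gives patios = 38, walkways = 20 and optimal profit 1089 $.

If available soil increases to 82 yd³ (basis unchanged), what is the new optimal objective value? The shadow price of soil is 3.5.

1103

Δb = 4, so new z* = 1089 + (3.5)·(4) = 1089 + 14 = 1103.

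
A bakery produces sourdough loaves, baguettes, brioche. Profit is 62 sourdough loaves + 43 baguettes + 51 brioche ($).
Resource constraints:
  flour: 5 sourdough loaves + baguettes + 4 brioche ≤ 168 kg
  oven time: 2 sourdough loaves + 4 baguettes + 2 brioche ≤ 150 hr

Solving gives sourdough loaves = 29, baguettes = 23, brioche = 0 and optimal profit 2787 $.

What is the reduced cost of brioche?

At the optimum: flour uses 168 of 168 (binding); oven time uses 150 of 150 (binding).
From A_Bᵀ y = c: 5·y_flour + 2·y_oven time = 62; 1·y_flour + 4·y_oven time = 43.
This yields shadow prices y_flour = 9, y_oven time = 8.5.
Reduced cost of brioche: c₃ − yᵀa₃ = 51 − (9·4 + 8.5·2) = 51 − 53 = -2.

-2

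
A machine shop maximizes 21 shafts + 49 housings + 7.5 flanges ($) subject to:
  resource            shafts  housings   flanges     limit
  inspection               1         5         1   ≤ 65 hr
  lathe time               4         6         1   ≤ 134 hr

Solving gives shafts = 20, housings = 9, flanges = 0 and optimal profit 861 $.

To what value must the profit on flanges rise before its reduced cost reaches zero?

Both inspection and lathe time are binding at x*.
From A_Bᵀ y = c: 1·y_inspection + 4·y_lathe time = 21; 5·y_inspection + 6·y_lathe time = 49.
Solving: y_inspection = 5, y_lathe time = 4.
flanges enters the basis when its profit ≥ yᵀa₃ = 5·1 + 4·1 = 9.

9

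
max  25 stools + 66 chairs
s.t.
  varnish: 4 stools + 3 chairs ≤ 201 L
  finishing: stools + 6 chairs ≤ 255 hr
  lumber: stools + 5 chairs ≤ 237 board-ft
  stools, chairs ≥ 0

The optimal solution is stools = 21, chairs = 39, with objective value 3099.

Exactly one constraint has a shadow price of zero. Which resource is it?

lumber

varnish: 201/201 (binding)
finishing: 255/255 (binding)
lumber: 216/237 (slack 21)
By complementary slackness, a constraint with positive slack has shadow price 0 → lumber.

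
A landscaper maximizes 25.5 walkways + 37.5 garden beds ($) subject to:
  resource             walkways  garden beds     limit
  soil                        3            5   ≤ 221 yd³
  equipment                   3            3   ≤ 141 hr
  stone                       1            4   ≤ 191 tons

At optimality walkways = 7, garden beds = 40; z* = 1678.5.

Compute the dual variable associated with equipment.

2.5

At the optimum: soil uses 221 of 221 (binding); equipment uses 141 of 141 (binding); stone uses 167 of 191 (slack = 24).
By complementary slackness, y = 0 for the non-binding constraint.
From A_Bᵀ y = c: 3·y_soil + 3·y_equipment = 25.5; 5·y_soil + 3·y_equipment = 37.5.
This yields shadow prices y_soil = 6, y_equipment = 2.5.
Shadow price of equipment = 2.5.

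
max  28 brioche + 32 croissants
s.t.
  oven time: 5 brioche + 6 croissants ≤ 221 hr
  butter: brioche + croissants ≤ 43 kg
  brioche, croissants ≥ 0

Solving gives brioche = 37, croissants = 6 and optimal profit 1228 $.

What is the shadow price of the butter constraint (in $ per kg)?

Check each constraint at x*: oven time 221/221 (tight); butter 43/43 (tight).
Dual feasibility on the basic columns requires 5·y_oven time + 1·y_butter = 28, 6·y_oven time + 1·y_butter = 32.
Solving: y_oven time = 4, y_butter = 8.
Shadow price of butter = 8.

8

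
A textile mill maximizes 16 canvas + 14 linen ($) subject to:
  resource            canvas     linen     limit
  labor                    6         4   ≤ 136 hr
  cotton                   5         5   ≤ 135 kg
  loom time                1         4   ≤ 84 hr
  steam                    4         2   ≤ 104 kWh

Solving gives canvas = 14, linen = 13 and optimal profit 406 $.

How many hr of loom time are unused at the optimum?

loom time used = 1·14 + 4·13 = 66; slack = 84 − 66 = 18.

18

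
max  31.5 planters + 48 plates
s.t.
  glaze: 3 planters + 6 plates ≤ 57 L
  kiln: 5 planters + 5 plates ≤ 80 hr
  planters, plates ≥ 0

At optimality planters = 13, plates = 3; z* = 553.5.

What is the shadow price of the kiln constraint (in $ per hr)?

Check each constraint at x*: glaze 57/57 (tight); kiln 80/80 (tight).
Dual feasibility on the basic columns requires 3·y_glaze + 5·y_kiln = 31.5, 6·y_glaze + 5·y_kiln = 48.
Solving: y_glaze = 5.5, y_kiln = 3.
Shadow price of kiln = 3.

3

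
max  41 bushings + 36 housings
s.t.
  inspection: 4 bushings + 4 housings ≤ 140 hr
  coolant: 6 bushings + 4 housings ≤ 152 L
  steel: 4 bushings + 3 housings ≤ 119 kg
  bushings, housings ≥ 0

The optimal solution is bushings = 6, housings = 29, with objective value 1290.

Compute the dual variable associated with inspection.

Binding: inspection and coolant. Non-binding: steel (8 unused).
Since steel is not tight, its dual is 0.
From A_Bᵀ y = c: 4·y_inspection + 6·y_coolant = 41; 4·y_inspection + 4·y_coolant = 36.
Solving: y_inspection = 6.5, y_coolant = 2.5.
Shadow price of inspection = 6.5.

6.5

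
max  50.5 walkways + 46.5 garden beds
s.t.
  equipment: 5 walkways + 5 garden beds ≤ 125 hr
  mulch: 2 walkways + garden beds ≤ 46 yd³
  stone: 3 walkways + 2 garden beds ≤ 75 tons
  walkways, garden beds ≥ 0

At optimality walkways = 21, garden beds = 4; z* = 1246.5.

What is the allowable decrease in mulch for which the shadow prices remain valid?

21

Binding constraints: equipment, mulch. The basis is B = [[5,5],[2,1]] with det -5.
Per unit decrease in mulch, x* moves by d = (-1, 1).
The basis stays optimal until walkways reaches 0; allowable decrease = 21 yd³.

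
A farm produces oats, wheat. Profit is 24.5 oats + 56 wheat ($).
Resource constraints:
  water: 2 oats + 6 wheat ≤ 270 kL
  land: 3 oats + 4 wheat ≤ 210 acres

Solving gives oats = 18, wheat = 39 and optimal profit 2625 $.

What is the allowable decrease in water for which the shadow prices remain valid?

130

Binding constraints: water, land. The basis is B = [[2,6],[3,4]] with det -10.
Per unit decrease in water, x* moves by d = (0.4, -0.3).
The basis stays optimal until wheat reaches 0; allowable decrease = 130 kL.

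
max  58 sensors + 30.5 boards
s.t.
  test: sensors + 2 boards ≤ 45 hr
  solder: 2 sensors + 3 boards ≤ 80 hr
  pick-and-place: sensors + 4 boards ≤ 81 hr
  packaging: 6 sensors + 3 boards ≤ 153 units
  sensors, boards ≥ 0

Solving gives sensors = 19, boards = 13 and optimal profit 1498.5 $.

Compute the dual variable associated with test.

Binding: test and packaging. Non-binding: solder (3 unused), pick-and-place (10 unused).
By complementary slackness, y = 0 for the non-binding constraints.
The binding rows give the dual system: 1·y_test + 6·y_packaging = 58 and 2·y_test + 3·y_packaging = 30.5.
Solving: y_test = 1, y_packaging = 9.5.
Shadow price of test = 1.

1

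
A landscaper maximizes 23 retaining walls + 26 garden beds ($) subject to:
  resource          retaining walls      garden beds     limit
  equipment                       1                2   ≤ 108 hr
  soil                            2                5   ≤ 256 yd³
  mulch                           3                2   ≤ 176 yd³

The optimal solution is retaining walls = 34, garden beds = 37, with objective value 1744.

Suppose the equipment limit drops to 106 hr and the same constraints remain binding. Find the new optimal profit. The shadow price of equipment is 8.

1728

Δb = -2, so new z* = 1744 + (8)·(-2) = 1744 − 16 = 1728.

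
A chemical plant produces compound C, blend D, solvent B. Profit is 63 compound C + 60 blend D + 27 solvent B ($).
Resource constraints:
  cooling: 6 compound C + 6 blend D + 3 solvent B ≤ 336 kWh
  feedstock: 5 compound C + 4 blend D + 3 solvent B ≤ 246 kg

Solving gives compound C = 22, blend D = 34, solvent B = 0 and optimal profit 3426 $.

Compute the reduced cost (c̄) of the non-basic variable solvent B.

At the optimum: cooling uses 336 of 336 (binding); feedstock uses 246 of 246 (binding).
From A_Bᵀ y = c: 6·y_cooling + 5·y_feedstock = 63; 6·y_cooling + 4·y_feedstock = 60.
This yields shadow prices y_cooling = 8, y_feedstock = 3.
Reduced cost of solvent B: c₃ − yᵀa₃ = 27 − (8·3 + 3·3) = 27 − 33 = -6.

-6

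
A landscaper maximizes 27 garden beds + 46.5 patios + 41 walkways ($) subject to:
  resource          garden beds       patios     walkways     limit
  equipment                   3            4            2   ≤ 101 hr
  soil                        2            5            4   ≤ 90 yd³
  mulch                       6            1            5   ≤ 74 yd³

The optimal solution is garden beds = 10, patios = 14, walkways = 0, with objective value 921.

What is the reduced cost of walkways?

At the optimum: equipment uses 86 of 101 (slack = 15); soil uses 90 of 90 (binding); mulch uses 74 of 74 (binding).
Slack constraints have shadow price 0 (complementary slackness).
The binding rows give the dual system: 2·y_soil + 6·y_mulch = 27 and 5·y_soil + 1·y_mulch = 46.5.
Solving: y_soil = 9, y_mulch = 1.5.
Reduced cost of walkways: c₃ − yᵀa₃ = 41 − (9·4 + 1.5·5) = 41 − 43.5 = -2.5.

-2.5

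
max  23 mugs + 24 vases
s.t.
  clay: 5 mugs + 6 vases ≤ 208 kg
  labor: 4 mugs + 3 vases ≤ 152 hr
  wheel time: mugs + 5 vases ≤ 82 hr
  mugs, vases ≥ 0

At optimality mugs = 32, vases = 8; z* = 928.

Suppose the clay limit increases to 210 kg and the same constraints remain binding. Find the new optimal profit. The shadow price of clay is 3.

934

Δb = 2, so new z* = 928 + (3)·(2) = 928 + 6 = 934.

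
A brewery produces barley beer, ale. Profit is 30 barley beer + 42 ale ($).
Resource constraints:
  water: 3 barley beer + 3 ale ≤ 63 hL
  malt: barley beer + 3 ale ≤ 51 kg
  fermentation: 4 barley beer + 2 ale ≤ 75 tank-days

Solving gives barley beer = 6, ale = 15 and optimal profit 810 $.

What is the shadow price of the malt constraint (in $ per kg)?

6

Check each constraint at x*: water 63/63 (tight); malt 51/51 (tight); fermentation 54/75 (slack 21).
Slack constraints have shadow price 0 (complementary slackness).
Dual feasibility on the basic columns requires 3·y_water + 1·y_malt = 30, 3·y_water + 3·y_malt = 42.
Solving: y_water = 8, y_malt = 6.
Shadow price of malt = 6.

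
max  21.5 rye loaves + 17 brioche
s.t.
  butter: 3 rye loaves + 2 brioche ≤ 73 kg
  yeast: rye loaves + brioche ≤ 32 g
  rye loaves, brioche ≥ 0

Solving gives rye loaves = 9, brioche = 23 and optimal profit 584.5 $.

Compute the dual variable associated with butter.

4.5

At the optimum: butter uses 73 of 73 (binding); yeast uses 32 of 32 (binding).
From A_Bᵀ y = c: 3·y_butter + 1·y_yeast = 21.5; 2·y_butter + 1·y_yeast = 17.
This yields shadow prices y_butter = 4.5, y_yeast = 8.
Shadow price of butter = 4.5.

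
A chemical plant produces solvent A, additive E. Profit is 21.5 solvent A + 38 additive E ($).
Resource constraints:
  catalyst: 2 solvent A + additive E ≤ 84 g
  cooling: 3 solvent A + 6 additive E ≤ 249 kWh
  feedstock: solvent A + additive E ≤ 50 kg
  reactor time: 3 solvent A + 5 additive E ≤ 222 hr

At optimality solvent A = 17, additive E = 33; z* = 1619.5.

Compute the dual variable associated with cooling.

At the optimum: catalyst uses 67 of 84 (slack = 17); cooling uses 249 of 249 (binding); feedstock uses 50 of 50 (binding); reactor time uses 216 of 222 (slack = 6).
By complementary slackness, y = 0 for the non-binding constraints.
The binding rows give the dual system: 3·y_cooling + 1·y_feedstock = 21.5 and 6·y_cooling + 1·y_feedstock = 38.
→ y_cooling = 5.5 and y_feedstock = 5.
Shadow price of cooling = 5.5.

5.5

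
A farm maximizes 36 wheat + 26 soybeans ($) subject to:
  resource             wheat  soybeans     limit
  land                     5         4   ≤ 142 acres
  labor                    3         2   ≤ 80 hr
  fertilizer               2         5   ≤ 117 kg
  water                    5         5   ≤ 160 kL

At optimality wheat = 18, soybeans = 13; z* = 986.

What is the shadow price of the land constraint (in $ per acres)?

At the optimum: land uses 142 of 142 (binding); labor uses 80 of 80 (binding); fertilizer uses 101 of 117 (slack = 16); water uses 155 of 160 (slack = 5).
Since fertilizer, water are not tight, their duals are 0.
From A_Bᵀ y = c: 5·y_land + 3·y_labor = 36; 4·y_land + 2·y_labor = 26.
This yields shadow prices y_land = 3, y_labor = 7.
Shadow price of land = 3.

3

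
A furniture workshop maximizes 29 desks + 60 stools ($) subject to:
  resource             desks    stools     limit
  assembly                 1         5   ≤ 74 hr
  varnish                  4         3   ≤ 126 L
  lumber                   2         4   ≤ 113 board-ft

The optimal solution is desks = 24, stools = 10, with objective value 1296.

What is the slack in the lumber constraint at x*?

25

lumber used = 2·24 + 4·10 = 88; slack = 113 − 88 = 25.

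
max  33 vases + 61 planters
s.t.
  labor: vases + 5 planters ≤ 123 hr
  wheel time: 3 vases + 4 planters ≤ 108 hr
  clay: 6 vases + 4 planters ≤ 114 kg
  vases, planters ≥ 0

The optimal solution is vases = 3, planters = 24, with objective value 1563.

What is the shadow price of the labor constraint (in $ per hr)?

Binding: labor and clay. Non-binding: wheel time (3 unused).
By complementary slackness, y = 0 for the non-binding constraint.
The binding rows give the dual system: 1·y_labor + 6·y_clay = 33 and 5·y_labor + 4·y_clay = 61.
This yields shadow prices y_labor = 9, y_clay = 4.
Shadow price of labor = 9.

9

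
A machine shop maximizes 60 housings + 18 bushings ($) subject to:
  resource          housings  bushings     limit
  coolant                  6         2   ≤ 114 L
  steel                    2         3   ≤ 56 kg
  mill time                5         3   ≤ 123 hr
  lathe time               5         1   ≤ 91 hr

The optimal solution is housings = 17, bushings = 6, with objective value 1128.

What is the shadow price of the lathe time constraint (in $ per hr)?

3

Binding: coolant and lathe time. Non-binding: steel (4 unused), mill time (20 unused).
Slack constraints have shadow price 0 (complementary slackness).
The binding rows give the dual system: 6·y_coolant + 5·y_lathe time = 60 and 2·y_coolant + 1·y_lathe time = 18.
Solving: y_coolant = 7.5, y_lathe time = 3.
Shadow price of lathe time = 3.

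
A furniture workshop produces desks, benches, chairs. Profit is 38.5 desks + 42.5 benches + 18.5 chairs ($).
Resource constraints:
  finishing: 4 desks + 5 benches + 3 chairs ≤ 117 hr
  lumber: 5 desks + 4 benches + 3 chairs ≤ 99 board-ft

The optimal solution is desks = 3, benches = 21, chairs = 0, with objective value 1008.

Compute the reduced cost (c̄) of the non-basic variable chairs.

-8.5

Both finishing and lumber are binding at x*.
The binding rows give the dual system: 4·y_finishing + 5·y_lumber = 38.5 and 5·y_finishing + 4·y_lumber = 42.5.
This yields shadow prices y_finishing = 6.5, y_lumber = 2.5.
Reduced cost of chairs: c₃ − yᵀa₃ = 18.5 − (6.5·3 + 2.5·3) = 18.5 − 27 = -8.5.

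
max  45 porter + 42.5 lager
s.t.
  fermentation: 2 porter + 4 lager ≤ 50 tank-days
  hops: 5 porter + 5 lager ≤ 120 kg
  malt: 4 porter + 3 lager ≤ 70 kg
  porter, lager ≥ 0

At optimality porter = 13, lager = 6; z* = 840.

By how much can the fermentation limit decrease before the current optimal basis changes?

Binding constraints: fermentation, malt. The basis is B = [[2,4],[4,3]] with det -10.
Per unit decrease in fermentation, x* moves by d = (0.3, -0.4).
The basis stays optimal until lager reaches 0; allowable decrease = 15 tank-days.

15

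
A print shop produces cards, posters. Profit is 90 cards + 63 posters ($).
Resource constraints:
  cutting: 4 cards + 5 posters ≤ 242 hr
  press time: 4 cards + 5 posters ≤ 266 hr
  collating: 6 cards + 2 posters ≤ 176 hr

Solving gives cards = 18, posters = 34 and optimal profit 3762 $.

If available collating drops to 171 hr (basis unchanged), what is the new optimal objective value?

3717

Binding: cutting and collating. Non-binding: press time (24 unused).
Slack constraints have shadow price 0 (complementary slackness).
The binding rows give the dual system: 4·y_cutting + 6·y_collating = 90 and 5·y_cutting + 2·y_collating = 63.
Solving: y_cutting = 9, y_collating = 9.
Δz = y_collating·Δb = 9 × (-5) = -45, so new z* = 3762 − 45 = 3717.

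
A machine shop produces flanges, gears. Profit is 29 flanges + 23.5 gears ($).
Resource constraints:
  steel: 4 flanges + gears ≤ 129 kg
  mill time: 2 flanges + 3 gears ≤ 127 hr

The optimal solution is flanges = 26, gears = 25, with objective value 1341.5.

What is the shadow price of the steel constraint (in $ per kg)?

4

At the optimum: steel uses 129 of 129 (binding); mill time uses 127 of 127 (binding).
From A_Bᵀ y = c: 4·y_steel + 2·y_mill time = 29; 1·y_steel + 3·y_mill time = 23.5.
→ y_steel = 4 and y_mill time = 6.5.
Shadow price of steel = 4.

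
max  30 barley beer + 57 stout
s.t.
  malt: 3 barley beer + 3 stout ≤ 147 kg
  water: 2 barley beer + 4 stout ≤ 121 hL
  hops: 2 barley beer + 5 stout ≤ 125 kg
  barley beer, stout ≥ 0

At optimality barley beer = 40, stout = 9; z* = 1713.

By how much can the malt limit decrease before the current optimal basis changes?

Binding constraints: malt, hops. The basis is B = [[3,3],[2,5]] with det 9.
Per unit decrease in malt, x* moves by d = (-0.5556, 0.2222).
The basis stays optimal until barley beer reaches 0; allowable decrease = 72 kg.

72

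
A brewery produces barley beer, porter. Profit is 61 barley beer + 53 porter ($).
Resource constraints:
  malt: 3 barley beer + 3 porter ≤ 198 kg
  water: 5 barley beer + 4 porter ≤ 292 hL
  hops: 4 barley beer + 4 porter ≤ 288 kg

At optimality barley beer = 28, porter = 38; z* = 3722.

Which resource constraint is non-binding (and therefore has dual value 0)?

hops

malt: 198/198 (binding)
water: 292/292 (binding)
hops: 264/288 (slack 24)
By complementary slackness, a constraint with positive slack has shadow price 0 → hops.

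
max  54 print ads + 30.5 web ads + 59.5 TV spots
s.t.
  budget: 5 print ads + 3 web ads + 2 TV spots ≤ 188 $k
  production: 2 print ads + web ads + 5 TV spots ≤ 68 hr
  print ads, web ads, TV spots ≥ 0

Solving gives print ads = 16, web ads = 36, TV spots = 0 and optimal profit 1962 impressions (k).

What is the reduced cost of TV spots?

-2

Check each constraint at x*: budget 188/188 (tight); production 68/68 (tight).
Dual feasibility on the basic columns requires 5·y_budget + 2·y_production = 54, 3·y_budget + 1·y_production = 30.5.
→ y_budget = 7 and y_production = 9.5.
Reduced cost of TV spots: c₃ − yᵀa₃ = 59.5 − (7·2 + 9.5·5) = 59.5 − 61.5 = -2.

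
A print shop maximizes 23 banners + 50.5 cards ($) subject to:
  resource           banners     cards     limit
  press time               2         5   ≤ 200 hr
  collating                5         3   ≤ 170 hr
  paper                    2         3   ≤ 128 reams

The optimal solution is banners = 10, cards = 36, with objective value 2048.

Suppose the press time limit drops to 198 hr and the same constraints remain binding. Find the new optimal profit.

2032

Binding: press time and paper. Non-binding: collating (12 unused).
By complementary slackness, y = 0 for the non-binding constraint.
The binding rows give the dual system: 2·y_press time + 2·y_paper = 23 and 5·y_press time + 3·y_paper = 50.5.
This yields shadow prices y_press time = 8, y_paper = 3.5.
Δz = y_press time·Δb = 8 × (-2) = -16, so new z* = 2048 − 16 = 2032.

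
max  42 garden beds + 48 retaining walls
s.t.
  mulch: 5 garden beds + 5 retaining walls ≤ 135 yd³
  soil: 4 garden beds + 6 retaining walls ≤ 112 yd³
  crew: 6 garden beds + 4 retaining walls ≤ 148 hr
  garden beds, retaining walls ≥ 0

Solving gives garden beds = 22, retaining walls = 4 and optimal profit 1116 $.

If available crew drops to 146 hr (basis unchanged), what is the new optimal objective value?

1110

At the optimum: mulch uses 130 of 135 (slack = 5); soil uses 112 of 112 (binding); crew uses 148 of 148 (binding).
Slack constraints have shadow price 0 (complementary slackness).
From A_Bᵀ y = c: 4·y_soil + 6·y_crew = 42; 6·y_soil + 4·y_crew = 48.
→ y_soil = 6 and y_crew = 3.
Δz = y_crew·Δb = 3 × (-2) = -6, so new z* = 1116 − 6 = 1110.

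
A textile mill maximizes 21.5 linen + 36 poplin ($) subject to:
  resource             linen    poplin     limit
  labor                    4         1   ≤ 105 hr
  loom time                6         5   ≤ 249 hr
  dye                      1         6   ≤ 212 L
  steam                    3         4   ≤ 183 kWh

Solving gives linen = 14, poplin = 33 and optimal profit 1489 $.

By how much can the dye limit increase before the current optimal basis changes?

31

Binding constraints: loom time, dye. The basis is B = [[6,5],[1,6]] with det 31.
Per unit increase in dye, x* moves by d = (-0.1613, 0.1935).
The basis stays optimal until steam becomes binding; allowable increase = 31 L.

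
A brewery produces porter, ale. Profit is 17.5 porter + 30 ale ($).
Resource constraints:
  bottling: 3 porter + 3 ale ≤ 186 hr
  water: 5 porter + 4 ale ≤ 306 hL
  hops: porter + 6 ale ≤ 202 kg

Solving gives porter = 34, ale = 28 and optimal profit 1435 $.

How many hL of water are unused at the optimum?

water used = 5·34 + 4·28 = 282; slack = 306 − 282 = 24.

24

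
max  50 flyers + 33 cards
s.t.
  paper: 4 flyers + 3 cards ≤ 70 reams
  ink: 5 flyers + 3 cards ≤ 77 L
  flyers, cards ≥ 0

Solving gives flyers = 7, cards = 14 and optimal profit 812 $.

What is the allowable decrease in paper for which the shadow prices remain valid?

8.4

Binding constraints: paper, ink. The basis is B = [[4,3],[5,3]] with det -3.
Per unit decrease in paper, x* moves by d = (1, -1.6667).
The basis stays optimal until cards reaches 0; allowable decrease = 8.4 reams.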